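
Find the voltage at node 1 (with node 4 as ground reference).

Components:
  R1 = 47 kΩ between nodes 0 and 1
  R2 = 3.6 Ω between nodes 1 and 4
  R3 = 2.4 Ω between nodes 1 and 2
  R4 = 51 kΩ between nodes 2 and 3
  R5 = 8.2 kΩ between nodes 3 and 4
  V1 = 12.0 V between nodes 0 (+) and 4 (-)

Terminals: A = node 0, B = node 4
Nodal analysis, taking node 4 as the 0 V reference.
Source V1 fixes V_0 = 12 V.
KCL at each unknown node (sum of currents leaving = 0; resistances in Ω):
  Node 1: (V_1 - 12)/47000 + (V_1 - 0)/3.6 + (V_1 - V_2)/2.4 = 0
  Node 2: (V_2 - V_1)/2.4 + (V_2 - V_3)/51000 = 0
  Node 3: (V_3 - V_2)/51000 + (V_3 - 0)/8200 = 0
Collecting terms (coefficients in siemens):
  0.6945·V_1 - 0.4167·V_2 = 0.0002553
  0.4167·V_2 - 0.4167·V_1 - 0.00001961·V_3 = 0
  0.0001416·V_3 - 0.00001961·V_2 = 0
Solving these 3 simultaneous equations (Gaussian elimination) gives:
  V_1 = 0.000919 V, V_2 = 0.000919 V, V_3 = 0.0001273 V
The requested potential is V_1 = 0.000919 V.

Final answer: V_1 = 0.000919 V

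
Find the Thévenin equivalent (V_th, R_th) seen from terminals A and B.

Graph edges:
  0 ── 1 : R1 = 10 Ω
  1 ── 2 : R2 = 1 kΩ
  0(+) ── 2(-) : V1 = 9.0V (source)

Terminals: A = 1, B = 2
Step 1 — V_th is the open-circuit voltage V_A - V_B (nothing connected across the terminals).
Nodal analysis, taking node 2 as the 0 V reference.
Source V1 fixes V_0 = 9 V.
KCL at each unknown node (sum of currents leaving = 0; resistances in Ω):
  Node 1: (V_1 - 9)/10 + (V_1 - 0)/1000 = 0
Collecting terms: 0.101 × V_1 = 0.9  =>  V_1 = 8.911 V
V_th = V_1 - V_2 = 8.911 - 0 = 8.911 V
Step 2 — R_th: zero the source — replace V1 by a short circuit (node 2 merges into node 0) — and find the resistance seen between A (node 1) and B (node 0).
Reduce the network between node 1 (A) and node 0 (B) by series/parallel combination:
  Rp1 = R1 ‖ R2 (parallel, both between nodes 0 and 1) = 1/(1/10 + 1/1000) = 9.901 Ω
R_th = 9.901 Ω

Final answer: V_th = 8.911 V, R_th = 9.901 Ω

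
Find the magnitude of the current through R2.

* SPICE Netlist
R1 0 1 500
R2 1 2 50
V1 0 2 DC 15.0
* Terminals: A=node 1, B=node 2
Nodal analysis, taking node 2 as the 0 V reference.
Source V1 fixes V_0 = 15 V.
KCL at each unknown node (sum of currents leaving = 0; resistances in Ω):
  Node 1: (V_1 - 15)/500 + (V_1 - 0)/50 = 0
Collecting terms: 0.022 × V_1 = 0.03  =>  V_1 = 1.364 V
I_R2 = (V_1 - V_2)/R2 = (1.364 - 0)/50 = 0.02727 A
|I_R2| = 0.02727 A

Final answer: |I_R2| = 0.02727 A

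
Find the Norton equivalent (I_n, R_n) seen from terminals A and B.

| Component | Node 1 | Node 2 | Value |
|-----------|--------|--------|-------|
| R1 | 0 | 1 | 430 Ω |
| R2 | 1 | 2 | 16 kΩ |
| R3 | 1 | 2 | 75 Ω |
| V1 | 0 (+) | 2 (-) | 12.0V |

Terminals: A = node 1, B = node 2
Find the Thévenin equivalent first; then I_n = V_th/R_th and R_n = R_th.
Step 1 — V_th is the open-circuit voltage V_A - V_B (nothing connected across the terminals).
Nodal analysis, taking node 2 as the 0 V reference.
Source V1 fixes V_0 = 12 V.
KCL at each unknown node (sum of currents leaving = 0; resistances in Ω):
  Node 1: (V_1 - 12)/430 + (V_1 - 0)/16000 + (V_1 - 0)/75 = 0
Collecting terms: 0.01572 × V_1 = 0.02791  =>  V_1 = 1.775 V
V_th = V_1 - V_2 = 1.775 - 0 = 1.775 V
Step 2 — R_th: zero the source — replace V1 by a short circuit (node 2 merges into node 0) — and find the resistance seen between A (node 1) and B (node 0).
Reduce the network between node 1 (A) and node 0 (B) by series/parallel combination:
  Rp1 = R1 ‖ R2 ‖ R3 (parallel, all between nodes 0 and 1) = 1/(1/430 + 1/16000 + 1/75) = 63.61 Ω
R_th = 63.61 Ω
I_n = V_th/R_th = 1.775/63.61 = 0.02791 A, and R_n = R_th = 63.61 Ω

Final answer: I_n = 0.02791 A, R_n = 63.61 Ω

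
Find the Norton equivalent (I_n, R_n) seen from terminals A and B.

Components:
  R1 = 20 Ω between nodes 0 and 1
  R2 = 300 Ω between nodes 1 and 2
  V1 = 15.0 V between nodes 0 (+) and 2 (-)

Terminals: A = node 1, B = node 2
Find the Thévenin equivalent first; then I_n = V_th/R_th and R_n = R_th.
Step 1 — V_th is the open-circuit voltage V_A - V_B (nothing connected across the terminals).
Nodal analysis, taking node 2 as the 0 V reference.
Source V1 fixes V_0 = 15 V.
KCL at each unknown node (sum of currents leaving = 0; resistances in Ω):
  Node 1: (V_1 - 15)/20 + (V_1 - 0)/300 = 0
Collecting terms: 0.05333 × V_1 = 0.75  =>  V_1 = 14.06 V
V_th = V_1 - V_2 = 14.06 - 0 = 14.06 V
Step 2 — R_th: zero the source — replace V1 by a short circuit (node 2 merges into node 0) — and find the resistance seen between A (node 1) and B (node 0).
Reduce the network between node 1 (A) and node 0 (B) by series/parallel combination:
  Rp1 = R1 ‖ R2 (parallel, both between nodes 0 and 1) = 1/(1/20 + 1/300) = 18.75 Ω
R_th = 18.75 Ω
I_n = V_th/R_th = 14.06/18.75 = 0.75 A, and R_n = R_th = 18.75 Ω

Final answer: I_n = 0.75 A, R_n = 18.75 Ω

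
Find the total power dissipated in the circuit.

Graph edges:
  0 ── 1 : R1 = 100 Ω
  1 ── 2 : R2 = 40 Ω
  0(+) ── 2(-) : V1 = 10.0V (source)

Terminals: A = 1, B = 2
Nodal analysis, taking node 2 as the 0 V reference.
Source V1 fixes V_0 = 10 V.
KCL at each unknown node (sum of currents leaving = 0; resistances in Ω):
  Node 1: (V_1 - 10)/100 + (V_1 - 0)/40 = 0
Collecting terms: 0.035 × V_1 = 0.1  =>  V_1 = 2.857 V
Power in each resistor, P = (ΔV)²/R:
  P_R1 = (10 - 2.857)²/100 = 0.5102 W
  P_R2 = (2.857 - 0)²/40 = 0.2041 W
P_total = P_R1 + P_R2 = 0.7143 W

Final answer: 0.7143 W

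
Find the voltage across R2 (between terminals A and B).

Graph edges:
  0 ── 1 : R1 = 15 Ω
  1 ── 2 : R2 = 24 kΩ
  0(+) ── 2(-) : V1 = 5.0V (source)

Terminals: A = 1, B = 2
R1 and R2 are in series across V1 (node 0 → node 1 → node 2), and the output A–B is taken across R2, so this is a voltage divider.
Series current: I = V1/(R1 + R2) = 5/(15 + 24000) = 5/24020 = 0.0002082 A
V_R2 = I × R2 = V1 × R2/(R1 + R2) = 5 × 24000/24020 = 4.997 V

Final answer: 4.997 V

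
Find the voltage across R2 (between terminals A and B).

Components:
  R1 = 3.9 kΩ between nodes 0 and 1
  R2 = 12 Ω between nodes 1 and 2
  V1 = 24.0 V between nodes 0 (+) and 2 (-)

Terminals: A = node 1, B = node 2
R1 and R2 are in series across V1 (node 0 → node 1 → node 2), and the output A–B is taken across R2, so this is a voltage divider.
Series current: I = V1/(R1 + R2) = 24/(3900 + 12) = 24/3912 = 0.006135 A
V_R2 = I × R2 = V1 × R2/(R1 + R2) = 24 × 12/3912 = 0.07362 V

Final answer: 0.07362 V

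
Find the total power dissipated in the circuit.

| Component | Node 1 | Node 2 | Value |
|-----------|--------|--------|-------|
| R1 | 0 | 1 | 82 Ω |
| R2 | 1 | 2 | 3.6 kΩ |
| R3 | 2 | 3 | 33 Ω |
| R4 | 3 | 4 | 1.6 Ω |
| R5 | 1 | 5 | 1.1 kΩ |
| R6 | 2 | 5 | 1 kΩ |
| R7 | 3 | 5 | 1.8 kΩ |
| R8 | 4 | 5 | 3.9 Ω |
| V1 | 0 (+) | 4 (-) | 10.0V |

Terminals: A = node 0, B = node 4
Nodal analysis, taking node 4 as the 0 V reference.
Source V1 fixes V_0 = 10 V.
KCL at each unknown node (sum of currents leaving = 0; resistances in Ω):
  Node 1: (V_1 - 10)/82 + (V_1 - V_2)/3600 + (V_1 - V_5)/1100 = 0
  Node 2: (V_2 - V_1)/3600 + (V_2 - V_3)/33 + (V_2 - V_5)/1000 = 0
  Node 3: (V_3 - V_2)/33 + (V_3 - 0)/1.6 + (V_3 - V_5)/1800 = 0
  Node 5: (V_5 - V_1)/1100 + (V_5 - V_2)/1000 + (V_5 - V_3)/1800 + (V_5 - 0)/3.9 = 0
Collecting terms (coefficients in siemens):
  0.01338·V_1 - 0.0002778·V_2 - 0.0009091·V_5 = 0.122
  0.03158·V_2 - 0.0002778·V_1 - 0.0303·V_3 - 0.001·V_5 = 0
  0.6559·V_3 - 0.0303·V_2 - 0.0005556·V_5 = 0
  0.2589·V_5 - 0.0009091·V_1 - 0.001·V_2 - 0.0005556·V_3 = 0
Solving these 4 simultaneous equations (Gaussian elimination) gives:
  V_1 = 9.117 V, V_2 = 0.08501 V, V_3 = 0.003955 V, V_5 = 0.03235 V
Power in each resistor, P = (ΔV)²/R:
  P_R1 = (10 - 9.117)²/82 = 0.009507 W
  P_R2 = (9.117 - 0.08501)²/3600 = 0.02266 W
  P_R3 = (0.08501 - 0.003955)²/33 = 0.0001991 W
  P_R4 = (0.003955 - 0)²/1.6 = 0.000009777 W
  P_R5 = (9.117 - 0.03235)²/1100 = 0.07503 W
  P_R6 = (0.08501 - 0.03235)²/1000 = 0.000002773 W
  P_R7 = (0.003955 - 0.03235)²/1800 = 0.000000448 W
  P_R8 = (0 - 0.03235)²/3.9 = 0.0002684 W
P_total = P_R1 + P_R2 + P_R3 + P_R4 + P_R5 + P_R6 + P_R7 + P_R8 = 0.1077 W

Final answer: 0.1077 W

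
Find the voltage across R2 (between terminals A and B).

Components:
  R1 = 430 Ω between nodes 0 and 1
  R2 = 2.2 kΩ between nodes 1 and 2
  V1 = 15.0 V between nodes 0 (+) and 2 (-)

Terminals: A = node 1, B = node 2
R1 and R2 are in series across V1 (node 0 → node 1 → node 2), and the output A–B is taken across R2, so this is a voltage divider.
Series current: I = V1/(R1 + R2) = 15/(430 + 2200) = 15/2630 = 0.005703 A
V_R2 = I × R2 = V1 × R2/(R1 + R2) = 15 × 2200/2630 = 12.55 V

Final answer: 12.55 V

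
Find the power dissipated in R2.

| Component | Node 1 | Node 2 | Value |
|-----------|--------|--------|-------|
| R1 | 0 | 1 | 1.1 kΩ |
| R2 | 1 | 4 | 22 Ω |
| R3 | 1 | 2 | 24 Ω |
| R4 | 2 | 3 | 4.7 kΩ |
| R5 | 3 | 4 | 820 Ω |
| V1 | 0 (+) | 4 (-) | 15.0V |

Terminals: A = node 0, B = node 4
Nodal analysis, taking node 4 as the 0 V reference.
Source V1 fixes V_0 = 15 V.
KCL at each unknown node (sum of currents leaving = 0; resistances in Ω):
  Node 1: (V_1 - 15)/1100 + (V_1 - 0)/22 + (V_1 - V_2)/24 = 0
  Node 2: (V_2 - V_1)/24 + (V_2 - V_3)/4700 = 0
  Node 3: (V_3 - V_2)/4700 + (V_3 - 0)/820 = 0
Collecting terms (coefficients in siemens):
  0.08803·V_1 - 0.04167·V_2 = 0.01364
  0.04188·V_2 - 0.04167·V_1 - 0.0002128·V_3 = 0
  0.001432·V_3 - 0.0002128·V_2 = 0
Solving these 3 simultaneous equations (Gaussian elimination) gives:
  V_1 = 0.293 V, V_2 = 0.2917 V, V_3 = 0.04333 V
I_R2 = (V_1 - V_4)/R2 = (0.293 - 0)/22 = 0.01332 A
P_R2 = I_R2² × R2 = (0.01332)² × 22 = 0.003902 W

Final answer: 0.003902 W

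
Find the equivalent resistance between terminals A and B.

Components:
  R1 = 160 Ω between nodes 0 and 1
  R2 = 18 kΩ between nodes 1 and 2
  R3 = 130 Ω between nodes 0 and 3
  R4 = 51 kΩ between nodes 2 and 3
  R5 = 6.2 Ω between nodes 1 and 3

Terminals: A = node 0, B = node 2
The network is not a plain series/parallel combination. Inject a 1 A test current into terminal A (node 0) and return it from terminal B (node 2); then R_eq = V_A / (1 A).
Nodal analysis, taking node 2 as the 0 V reference.
Current source I_test pushes 1 A into node 0 and draws it out of node 2.
KCL at each unknown node (sum of currents leaving = 0; resistances in Ω):
  Node 0: (V_0 - V_1)/160 + (V_0 - V_3)/130 - 1 = 0
  Node 1: (V_1 - V_0)/160 + (V_1 - 0)/18000 + (V_1 - V_3)/6.2 = 0
  Node 3: (V_3 - V_0)/130 + (V_3 - V_1)/6.2 + (V_3 - 0)/51000 = 0
Collecting terms (coefficients in siemens):
  0.01394·V_0 - 0.00625·V_1 - 0.007692·V_3 = 1
  0.1676·V_1 - 0.00625·V_0 - 0.1613·V_3 = 0
  0.169·V_3 - 0.007692·V_0 - 0.1613·V_1 = 0
Solving these 3 simultaneous equations (Gaussian elimination) gives:
  V_0 = 13380 V, V_1 = 13300 V, V_3 = 13310 V
R_eq = V_0 / 1 A = 13380 Ω = 13.38 kΩ

Final answer: 13.38 kΩ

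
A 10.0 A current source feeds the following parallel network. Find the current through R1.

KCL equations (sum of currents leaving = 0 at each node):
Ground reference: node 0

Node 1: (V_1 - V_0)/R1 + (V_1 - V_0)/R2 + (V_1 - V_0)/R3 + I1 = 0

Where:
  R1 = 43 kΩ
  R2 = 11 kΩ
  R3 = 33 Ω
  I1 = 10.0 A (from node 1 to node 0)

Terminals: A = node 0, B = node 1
All resistors sit directly between nodes 0 and 1, so they are in parallel and share one voltage V; the full source current 10 A splits among them.
1/R_par = 1/43000 + 1/11000 + 1/33 = 0.03042 S  =>  R_par = 32.88 Ω
V = I × R_par = 10 × 32.88 = 328.8 V
I_R1 = V/R1 = 328.8/43000 = 0.007646 A

Final answer: 0.007646 A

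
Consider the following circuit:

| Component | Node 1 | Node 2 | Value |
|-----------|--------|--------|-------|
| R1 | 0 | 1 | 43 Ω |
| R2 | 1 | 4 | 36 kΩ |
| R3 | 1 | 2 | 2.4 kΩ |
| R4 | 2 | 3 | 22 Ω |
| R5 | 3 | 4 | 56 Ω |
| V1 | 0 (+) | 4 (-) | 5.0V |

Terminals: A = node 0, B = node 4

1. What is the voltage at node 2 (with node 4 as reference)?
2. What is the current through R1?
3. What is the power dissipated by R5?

Nodal analysis, taking node 4 as the 0 V reference.
Source V1 fixes V_0 = 5 V.
KCL at each unknown node (sum of currents leaving = 0; resistances in Ω):
  Node 1: (V_1 - 5)/43 + (V_1 - 0)/36000 + (V_1 - V_2)/2400 = 0
  Node 2: (V_2 - V_1)/2400 + (V_2 - V_3)/22 = 0
  Node 3: (V_3 - V_2)/22 + (V_3 - 0)/56 = 0
Collecting terms (coefficients in siemens):
  0.0237·V_1 - 0.0004167·V_2 = 0.1163
  0.04587·V_2 - 0.0004167·V_1 - 0.04545·V_3 = 0
  0.06331·V_3 - 0.04545·V_2 = 0
Solving these 3 simultaneous equations (Gaussian elimination) gives:
  V_1 = 4.909 V, V_2 = 0.1545 V, V_3 = 0.1109 V
Part 1:
  Read off the nodal solution: V_2 = 0.1545 V
Part 2:
  I_R1 = (V_0 - V_1)/R1 = (5 - 4.909)/43 = 0.002117 A
  Magnitude: I_R1 = 0.002117 A
Part 3:
  I_R5 = (V_3 - V_4)/R5 = (0.1109 - 0)/56 = 0.001981 A
  P_R5 = I_R5² × R5 = (0.001981)² × 56 = 0.0002198 W

Final answers:
1. V_2 = 0.1545 V
2. I_R1 = 0.002117 A
3. P_R5 = 0.0002198 W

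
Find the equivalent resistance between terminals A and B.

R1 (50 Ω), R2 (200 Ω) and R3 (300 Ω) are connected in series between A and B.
Reduce the network between node 0 (A) and node 3 (B) by series/parallel combination:
  Rs1 = R1 + R2 (series, joined only at node 1) = 50 + 200 = 250 Ω
  Rs2 = R3 + Rs1 (series, joined only at node 2) = 300 + 250 = 550 Ω
R_eq = 550 Ω

Final answer: 550 Ω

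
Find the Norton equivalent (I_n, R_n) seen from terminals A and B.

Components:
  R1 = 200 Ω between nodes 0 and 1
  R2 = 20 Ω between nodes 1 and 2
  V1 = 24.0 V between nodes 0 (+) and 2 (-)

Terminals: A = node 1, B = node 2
Find the Thévenin equivalent first; then I_n = V_th/R_th and R_n = R_th.
Step 1 — V_th is the open-circuit voltage V_A - V_B (nothing connected across the terminals).
Nodal analysis, taking node 2 as the 0 V reference.
Source V1 fixes V_0 = 24 V.
KCL at each unknown node (sum of currents leaving = 0; resistances in Ω):
  Node 1: (V_1 - 24)/200 + (V_1 - 0)/20 = 0
Collecting terms: 0.055 × V_1 = 0.12  =>  V_1 = 2.182 V
V_th = V_1 - V_2 = 2.182 - 0 = 2.182 V
Step 2 — R_th: zero the source — replace V1 by a short circuit (node 2 merges into node 0) — and find the resistance seen between A (node 1) and B (node 0).
Reduce the network between node 1 (A) and node 0 (B) by series/parallel combination:
  Rp1 = R1 ‖ R2 (parallel, both between nodes 0 and 1) = 1/(1/200 + 1/20) = 18.18 Ω
R_th = 18.18 Ω
I_n = V_th/R_th = 2.182/18.18 = 0.12 A, and R_n = R_th = 18.18 Ω

Final answer: I_n = 0.12 A, R_n = 18.18 Ω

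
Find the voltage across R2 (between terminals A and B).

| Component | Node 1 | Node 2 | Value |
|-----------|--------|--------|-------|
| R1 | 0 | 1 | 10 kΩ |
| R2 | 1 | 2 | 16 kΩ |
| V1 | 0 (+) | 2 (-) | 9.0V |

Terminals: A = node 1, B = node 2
R1 and R2 are in series across V1 (node 0 → node 1 → node 2), and the output A–B is taken across R2, so this is a voltage divider.
Series current: I = V1/(R1 + R2) = 9/(10000 + 16000) = 9/26000 = 0.0003462 A
V_R2 = I × R2 = V1 × R2/(R1 + R2) = 9 × 16000/26000 = 5.538 V

Final answer: 5.538 V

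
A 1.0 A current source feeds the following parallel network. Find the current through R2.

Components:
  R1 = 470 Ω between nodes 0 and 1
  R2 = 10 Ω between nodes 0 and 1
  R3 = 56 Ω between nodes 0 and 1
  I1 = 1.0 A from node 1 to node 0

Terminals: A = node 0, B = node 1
All resistors sit directly between nodes 0 and 1, so they are in parallel and share one voltage V; the full source current 1 A splits among them.
1/R_par = 1/470 + 1/10 + 1/56 = 0.12 S  =>  R_par = 8.334 Ω
V = I × R_par = 1 × 8.334 = 8.334 V
I_R2 = V/R2 = 8.334/10 = 0.8334 A

Final answer: 0.8334 A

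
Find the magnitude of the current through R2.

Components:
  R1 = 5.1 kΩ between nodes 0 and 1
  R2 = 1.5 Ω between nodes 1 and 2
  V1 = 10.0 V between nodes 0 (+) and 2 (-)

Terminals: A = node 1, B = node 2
Nodal analysis, taking node 2 as the 0 V reference.
Source V1 fixes V_0 = 10 V.
KCL at each unknown node (sum of currents leaving = 0; resistances in Ω):
  Node 1: (V_1 - 10)/5100 + (V_1 - 0)/1.5 = 0
Collecting terms: 0.6669 × V_1 = 0.001961  =>  V_1 = 0.00294 V
I_R2 = (V_1 - V_2)/R2 = (0.00294 - 0)/1.5 = 0.00196 A
|I_R2| = 0.00196 A

Final answer: |I_R2| = 0.00196 A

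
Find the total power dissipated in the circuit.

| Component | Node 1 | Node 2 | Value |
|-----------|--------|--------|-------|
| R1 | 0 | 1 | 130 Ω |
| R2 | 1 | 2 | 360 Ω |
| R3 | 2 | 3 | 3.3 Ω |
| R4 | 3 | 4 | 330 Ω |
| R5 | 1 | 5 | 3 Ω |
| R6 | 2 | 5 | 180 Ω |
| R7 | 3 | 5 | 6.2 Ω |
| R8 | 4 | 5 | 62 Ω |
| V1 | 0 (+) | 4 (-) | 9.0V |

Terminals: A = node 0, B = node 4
Nodal analysis, taking node 4 as the 0 V reference.
Source V1 fixes V_0 = 9 V.
KCL at each unknown node (sum of currents leaving = 0; resistances in Ω):
  Node 1: (V_1 - 9)/130 + (V_1 - V_2)/360 + (V_1 - V_5)/3 = 0
  Node 2: (V_2 - V_1)/360 + (V_2 - V_3)/3.3 + (V_2 - V_5)/180 = 0
  Node 3: (V_3 - V_2)/3.3 + (V_3 - 0)/330 + (V_3 - V_5)/6.2 = 0
  Node 5: (V_5 - V_1)/3 + (V_5 - V_2)/180 + (V_5 - V_3)/6.2 + (V_5 - 0)/62 = 0
Collecting terms (coefficients in siemens):
  0.3438·V_1 - 0.002778·V_2 - 0.3333·V_5 = 0.06923
  0.3114·V_2 - 0.002778·V_1 - 0.303·V_3 - 0.005556·V_5 = 0
  0.4674·V_3 - 0.303·V_2 - 0.1613·V_5 = 0
  0.5163·V_5 - 0.3333·V_1 - 0.005556·V_2 - 0.1613·V_3 = 0
Solving these 4 simultaneous equations (Gaussian elimination) gives:
  V_1 = 2.686 V, V_2 = 2.502 V, V_3 = 2.499 V, V_5 = 2.542 V
Power in each resistor, P = (ΔV)²/R:
  P_R1 = (9 - 2.686)²/130 = 0.3067 W
  P_R2 = (2.686 - 2.502)²/360 = 0.00009421 W
  P_R3 = (2.502 - 2.499)²/3.3 = 0.000001776 W
  P_R4 = (2.499 - 0)²/330 = 0.01893 W
  P_R5 = (2.686 - 2.542)²/3 = 0.006929 W
  P_R6 = (2.502 - 2.542)²/180 = 0.000008883 W
  P_R7 = (2.499 - 2.542)²/6.2 = 0.0002901 W
  P_R8 = (0 - 2.542)²/62 = 0.1042 W
P_total = P_R1 + P_R2 + P_R3 + P_R4 + P_R5 + P_R6 + P_R7 + P_R8 = 0.4371 W

Final answer: 0.4371 W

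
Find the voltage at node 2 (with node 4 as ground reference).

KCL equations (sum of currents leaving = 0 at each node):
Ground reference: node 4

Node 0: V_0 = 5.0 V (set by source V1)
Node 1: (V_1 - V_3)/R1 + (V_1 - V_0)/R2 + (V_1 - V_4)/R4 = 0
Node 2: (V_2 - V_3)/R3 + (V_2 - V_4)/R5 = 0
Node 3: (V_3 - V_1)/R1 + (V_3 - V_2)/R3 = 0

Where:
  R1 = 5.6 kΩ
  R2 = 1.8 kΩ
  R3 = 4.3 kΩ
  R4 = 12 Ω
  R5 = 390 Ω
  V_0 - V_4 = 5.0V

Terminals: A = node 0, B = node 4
Nodal analysis, taking node 4 as the 0 V reference.
Source V1 fixes V_0 = 5 V.
KCL at each unknown node (sum of currents leaving = 0; resistances in Ω):
  Node 1: (V_1 - V_3)/5600 + (V_1 - 5)/1800 + (V_1 - 0)/12 = 0
  Node 2: (V_2 - V_3)/4300 + (V_2 - 0)/390 = 0
  Node 3: (V_3 - V_1)/5600 + (V_3 - V_2)/4300 = 0
Collecting terms (coefficients in siemens):
  0.08407·V_1 - 0.0001786·V_3 = 0.002778
  0.002797·V_2 - 0.0002326·V_3 = 0
  0.0004111·V_3 - 0.0001786·V_1 - 0.0002326·V_2 = 0
Solving these 3 simultaneous equations (Gaussian elimination) gives:
  V_1 = 0.03307 V, V_2 = 0.001254 V, V_3 = 0.01507 V
The requested potential is V_2 = 0.001254 V.

Final answer: V_2 = 0.001254 V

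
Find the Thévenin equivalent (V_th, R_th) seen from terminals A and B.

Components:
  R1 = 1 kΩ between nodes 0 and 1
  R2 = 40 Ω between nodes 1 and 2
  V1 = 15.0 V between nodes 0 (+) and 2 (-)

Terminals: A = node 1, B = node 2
Step 1 — V_th is the open-circuit voltage V_A - V_B (nothing connected across the terminals).
Nodal analysis, taking node 2 as the 0 V reference.
Source V1 fixes V_0 = 15 V.
KCL at each unknown node (sum of currents leaving = 0; resistances in Ω):
  Node 1: (V_1 - 15)/1000 + (V_1 - 0)/40 = 0
Collecting terms: 0.026 × V_1 = 0.015  =>  V_1 = 0.5769 V
V_th = V_1 - V_2 = 0.5769 - 0 = 0.5769 V
Step 2 — R_th: zero the source — replace V1 by a short circuit (node 2 merges into node 0) — and find the resistance seen between A (node 1) and B (node 0).
Reduce the network between node 1 (A) and node 0 (B) by series/parallel combination:
  Rp1 = R1 ‖ R2 (parallel, both between nodes 0 and 1) = 1/(1/1000 + 1/40) = 38.46 Ω
R_th = 38.46 Ω

Final answer: V_th = 0.5769 V, R_th = 38.46 Ω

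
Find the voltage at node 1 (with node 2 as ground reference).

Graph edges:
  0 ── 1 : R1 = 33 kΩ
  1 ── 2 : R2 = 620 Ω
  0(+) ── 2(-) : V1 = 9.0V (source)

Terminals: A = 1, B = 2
Nodal analysis, taking node 2 as the 0 V reference.
Source V1 fixes V_0 = 9 V.
KCL at each unknown node (sum of currents leaving = 0; resistances in Ω):
  Node 1: (V_1 - 9)/33000 + (V_1 - 0)/620 = 0
Collecting terms: 0.001643 × V_1 = 0.0002727  =>  V_1 = 0.166 V
The requested potential is V_1 = 0.166 V.

Final answer: V_1 = 0.166 V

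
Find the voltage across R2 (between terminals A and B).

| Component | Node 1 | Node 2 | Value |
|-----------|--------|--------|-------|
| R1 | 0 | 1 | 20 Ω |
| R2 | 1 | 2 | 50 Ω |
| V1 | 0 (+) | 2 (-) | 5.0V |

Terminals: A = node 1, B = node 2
R1 and R2 are in series across V1 (node 0 → node 1 → node 2), and the output A–B is taken across R2, so this is a voltage divider.
Series current: I = V1/(R1 + R2) = 5/(20 + 50) = 5/70 = 0.07143 A
V_R2 = I × R2 = V1 × R2/(R1 + R2) = 5 × 50/70 = 3.571 V

Final answer: 3.571 V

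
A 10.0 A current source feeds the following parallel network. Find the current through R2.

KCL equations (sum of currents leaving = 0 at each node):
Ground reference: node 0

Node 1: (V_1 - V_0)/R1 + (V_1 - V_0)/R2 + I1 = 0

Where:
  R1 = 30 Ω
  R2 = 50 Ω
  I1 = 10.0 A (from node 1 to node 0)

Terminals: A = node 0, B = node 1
All resistors sit directly between nodes 0 and 1, so they are in parallel and share one voltage V; the full source current 10 A splits among them.
1/R_par = 1/30 + 1/50 = 0.05333 S  =>  R_par = 18.75 Ω
V = I × R_par = 10 × 18.75 = 187.5 V
I_R2 = V/R2 = 187.5/50 = 3.75 A

Final answer: 3.75 A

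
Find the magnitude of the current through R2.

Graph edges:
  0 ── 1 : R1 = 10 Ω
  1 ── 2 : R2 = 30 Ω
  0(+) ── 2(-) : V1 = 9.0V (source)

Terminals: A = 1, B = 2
Nodal analysis, taking node 2 as the 0 V reference.
Source V1 fixes V_0 = 9 V.
KCL at each unknown node (sum of currents leaving = 0; resistances in Ω):
  Node 1: (V_1 - 9)/10 + (V_1 - 0)/30 = 0
Collecting terms: 0.1333 × V_1 = 0.9  =>  V_1 = 6.75 V
I_R2 = (V_1 - V_2)/R2 = (6.75 - 0)/30 = 0.225 A
|I_R2| = 0.225 A

Final answer: |I_R2| = 0.225 A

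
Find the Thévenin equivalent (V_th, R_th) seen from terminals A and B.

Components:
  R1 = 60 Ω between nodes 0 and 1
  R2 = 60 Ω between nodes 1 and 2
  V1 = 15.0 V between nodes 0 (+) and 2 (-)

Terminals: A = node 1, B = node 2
Step 1 — V_th is the open-circuit voltage V_A - V_B (nothing connected across the terminals).
Nodal analysis, taking node 2 as the 0 V reference.
Source V1 fixes V_0 = 15 V.
KCL at each unknown node (sum of currents leaving = 0; resistances in Ω):
  Node 1: (V_1 - 15)/60 + (V_1 - 0)/60 = 0
Collecting terms: 0.03333 × V_1 = 0.25  =>  V_1 = 7.5 V
V_th = V_1 - V_2 = 7.5 - 0 = 7.5 V
Step 2 — R_th: zero the source — replace V1 by a short circuit (node 2 merges into node 0) — and find the resistance seen between A (node 1) and B (node 0).
Reduce the network between node 1 (A) and node 0 (B) by series/parallel combination:
  Rp1 = R1 ‖ R2 (parallel, both between nodes 0 and 1) = 1/(1/60 + 1/60) = 30 Ω
R_th = 30 Ω

Final answer: V_th = 7.5 V, R_th = 30 Ω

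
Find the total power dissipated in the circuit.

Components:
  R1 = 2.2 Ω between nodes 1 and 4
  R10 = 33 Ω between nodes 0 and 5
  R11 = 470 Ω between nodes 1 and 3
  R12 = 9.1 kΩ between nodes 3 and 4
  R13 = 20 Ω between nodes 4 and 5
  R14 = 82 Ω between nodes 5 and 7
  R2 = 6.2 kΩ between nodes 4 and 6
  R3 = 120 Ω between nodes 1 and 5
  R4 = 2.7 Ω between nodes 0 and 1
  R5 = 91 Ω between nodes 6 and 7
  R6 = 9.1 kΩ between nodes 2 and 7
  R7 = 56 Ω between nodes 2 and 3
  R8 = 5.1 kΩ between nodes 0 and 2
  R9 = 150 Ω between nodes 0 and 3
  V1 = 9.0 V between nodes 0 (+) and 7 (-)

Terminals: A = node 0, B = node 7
Nodal analysis, taking node 7 as the 0 V reference.
Source V1 fixes V_0 = 9 V.
KCL at each unknown node (sum of currents leaving = 0; resistances in Ω):
  Node 1: (V_1 - V_4)/2.2 + (V_1 - V_5)/120 + (V_1 - 9)/2.7 + (V_1 - V_3)/470 = 0
  Node 2: (V_2 - 0)/9100 + (V_2 - V_3)/56 + (V_2 - 9)/5100 = 0
  Node 3: (V_3 - V_2)/56 + (V_3 - 9)/150 + (V_3 - V_1)/470 + (V_3 - V_4)/9100 = 0
  Node 4: (V_4 - V_1)/2.2 + (V_4 - V_6)/6200 + (V_4 - V_3)/9100 + (V_4 - V_5)/20 = 0
  Node 5: (V_5 - V_1)/120 + (V_5 - 9)/33 + (V_5 - V_4)/20 + (V_5 - 0)/82 = 0
  Node 6: (V_6 - V_4)/6200 + (V_6 - 0)/91 = 0
Collecting terms (coefficients in siemens):
  0.8354·V_1 - 0.002128·V_3 - 0.4545·V_4 - 0.008333·V_5 = 3.333
  0.01816·V_2 - 0.01786·V_3 = 0.001765
  0.02676·V_3 - 0.002128·V_1 - 0.01786·V_2 - 0.0001099·V_4 = 0.06
  0.5048·V_4 - 0.4545·V_1 - 0.0001099·V_3 - 0.05·V_5 - 0.0001613·V_6 = 0
  0.1008·V_5 - 0.008333·V_1 - 0.05·V_4 = 0.2727
  0.01115·V_6 - 0.0001613·V_4 = 0
Solving these 6 simultaneous equations (Gaussian elimination) gives:
  V_1 = 8.842 V, V_2 = 8.803 V, V_3 = 8.855 V, V_4 = 8.732 V
  V_5 = 7.766 V, V_6 = 0.1263 V
Power in each resistor, P = (ΔV)²/R:
  P_R1 = (8.842 - 8.732)²/2.2 = 0.005436 W
  P_R2 = (8.732 - 0.1263)²/6200 = 0.01195 W
  P_R3 = (8.842 - 7.766)²/120 = 0.009648 W
  P_R4 = (9 - 8.842)²/2.7 = 0.009286 W
  P_R5 = (0.1263 - 0)²/91 = 0.0001753 W
  P_R6 = (8.803 - 0)²/9100 = 0.008515 W
  P_R7 = (8.803 - 8.855)²/56 = 0.00004829 W
  P_R8 = (9 - 8.803)²/5100 = 0.000007643 W
  P_R9 = (9 - 8.855)²/150 = 0.000141 W
  P_R10 = (9 - 7.766)²/33 = 0.04617 W
  P_R11 = (8.842 - 8.855)²/470 = 0.0000003549 W
  P_R12 = (8.855 - 8.732)²/9100 = 0.000001643 W
  P_R13 = (8.732 - 7.766)²/20 = 0.04672 W
  P_R14 = (7.766 - 0)²/82 = 0.7354 W
P_total = P_R1 + P_R2 + P_R3 + P_R4 + P_R5 + P_R6 + P_R7 + P_R8 + P_R9 + P_R10 + P_R11 + P_R12 + P_R13 + P_R14 = 0.8735 W

Final answer: 0.8735 W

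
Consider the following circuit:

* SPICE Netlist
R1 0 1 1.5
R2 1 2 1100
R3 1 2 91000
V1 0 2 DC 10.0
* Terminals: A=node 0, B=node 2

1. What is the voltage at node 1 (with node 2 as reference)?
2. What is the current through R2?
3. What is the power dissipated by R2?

Nodal analysis, taking node 2 as the 0 V reference.
Source V1 fixes V_0 = 10 V.
KCL at each unknown node (sum of currents leaving = 0; resistances in Ω):
  Node 1: (V_1 - 10)/1.5 + (V_1 - 0)/1100 + (V_1 - 0)/91000 = 0
Collecting terms: 0.6676 × V_1 = 6.667  =>  V_1 = 9.986 V
Part 1:
  Read off the nodal solution: V_1 = 9.986 V
Part 2:
  I_R2 = (V_1 - V_2)/R2 = (9.986 - 0)/1100 = 0.009078 A
  Magnitude: I_R2 = 0.009078 A
Part 3:
  I_R2 = (V_1 - V_2)/R2 = (9.986 - 0)/1100 = 0.009078 A
  P_R2 = I_R2² × R2 = (0.009078)² × 1100 = 0.09066 W

Final answers:
1. V_1 = 9.986 V
2. I_R2 = 0.009078 A
3. P_R2 = 0.09066 W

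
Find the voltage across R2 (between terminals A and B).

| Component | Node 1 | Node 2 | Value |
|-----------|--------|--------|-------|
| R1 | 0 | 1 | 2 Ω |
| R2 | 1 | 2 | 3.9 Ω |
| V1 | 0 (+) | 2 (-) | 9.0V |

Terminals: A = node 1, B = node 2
R1 and R2 are in series across V1 (node 0 → node 1 → node 2), and the output A–B is taken across R2, so this is a voltage divider.
Series current: I = V1/(R1 + R2) = 9/(2 + 3.9) = 9/5.9 = 1.525 A
V_R2 = I × R2 = V1 × R2/(R1 + R2) = 9 × 3.9/5.9 = 5.949 V

Final answer: 5.949 V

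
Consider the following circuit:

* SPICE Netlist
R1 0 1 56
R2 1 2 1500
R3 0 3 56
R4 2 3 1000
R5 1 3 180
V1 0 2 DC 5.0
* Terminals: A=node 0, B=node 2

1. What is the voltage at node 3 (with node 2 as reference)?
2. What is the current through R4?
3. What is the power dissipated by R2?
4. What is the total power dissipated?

Nodal analysis, taking node 2 as the 0 V reference.
Source V1 fixes V_0 = 5 V.
KCL at each unknown node (sum of currents leaving = 0; resistances in Ω):
  Node 1: (V_1 - 5)/56 + (V_1 - 0)/1500 + (V_1 - V_3)/180 = 0
  Node 3: (V_3 - 5)/56 + (V_3 - 0)/1000 + (V_3 - V_1)/180 = 0
Collecting terms (coefficients in siemens):
  0.02408·V_1 - 0.005556·V_3 = 0.08929
  0.02441·V_3 - 0.005556·V_1 = 0.08929
Determinant D = (0.02408)(0.02441) - (-0.005556)(-0.005556) = 0.000557
V_1 = [(0.08929)(0.02441) - (-0.005556)(0.08929)]/D = 4.804 V
V_3 = [(0.02408)(0.08929) - (0.08929)(-0.005556)]/D = 4.751 V
Part 1:
  Read off the nodal solution: V_3 = 4.751 V
Part 2:
  I_R4 = (V_2 - V_3)/R4 = (0 - 4.751)/1000 = -0.004751 A
  Magnitude: I_R4 = 0.004751 A
Part 3:
  I_R2 = (V_1 - V_2)/R2 = (4.804 - 0)/1500 = 0.003203 A
  P_R2 = I_R2² × R2 = (0.003203)² × 1500 = 0.01539 W
Part 4:
  Power in each resistor, P = (ΔV)²/R:
    P_R1 = (5 - 4.804)²/56 = 0.0006858 W
    P_R2 = (4.804 - 0)²/1500 = 0.01539 W
    P_R3 = (5 - 4.751)²/56 = 0.001111 W
    P_R4 = (0 - 4.751)²/1000 = 0.02257 W
    P_R5 = (4.804 - 4.751)²/180 = 0.00001586 W
  P_total = P_R1 + P_R2 + P_R3 + P_R4 + P_R5 = 0.03977 W

Final answers:
1. V_3 = 4.751 V
2. I_R4 = 0.004751 A
3. P_R2 = 0.01539 W
4. P_total = 0.03977 W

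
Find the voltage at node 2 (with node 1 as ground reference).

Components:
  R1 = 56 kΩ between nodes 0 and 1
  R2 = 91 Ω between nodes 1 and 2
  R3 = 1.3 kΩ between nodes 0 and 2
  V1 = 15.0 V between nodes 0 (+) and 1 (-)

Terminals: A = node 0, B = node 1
Nodal analysis, taking node 1 as the 0 V reference.
Source V1 fixes V_0 = 15 V.
KCL at each unknown node (sum of currents leaving = 0; resistances in Ω):
  Node 2: (V_2 - 0)/91 + (V_2 - 15)/1300 = 0
Collecting terms: 0.01176 × V_2 = 0.01154  =>  V_2 = 0.9813 V
The requested potential is V_2 = 0.9813 V.

Final answer: V_2 = 0.9813 V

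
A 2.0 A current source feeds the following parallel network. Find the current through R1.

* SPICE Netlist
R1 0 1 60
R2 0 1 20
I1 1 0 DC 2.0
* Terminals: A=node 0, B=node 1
All resistors sit directly between nodes 0 and 1, so they are in parallel and share one voltage V; the full source current 2 A splits among them.
1/R_par = 1/60 + 1/20 = 0.06667 S  =>  R_par = 15 Ω
V = I × R_par = 2 × 15 = 30 V
I_R1 = V/R1 = 30/60 = 0.5 A

Final answer: 0.5 A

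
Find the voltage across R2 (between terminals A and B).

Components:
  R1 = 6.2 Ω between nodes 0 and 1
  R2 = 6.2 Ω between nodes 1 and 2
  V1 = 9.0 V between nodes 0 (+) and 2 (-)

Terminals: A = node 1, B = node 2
R1 and R2 are in series across V1 (node 0 → node 1 → node 2), and the output A–B is taken across R2, so this is a voltage divider.
Series current: I = V1/(R1 + R2) = 9/(6.2 + 6.2) = 9/12.4 = 0.7258 A
V_R2 = I × R2 = V1 × R2/(R1 + R2) = 9 × 6.2/12.4 = 4.5 V

Final answer: 4.5 V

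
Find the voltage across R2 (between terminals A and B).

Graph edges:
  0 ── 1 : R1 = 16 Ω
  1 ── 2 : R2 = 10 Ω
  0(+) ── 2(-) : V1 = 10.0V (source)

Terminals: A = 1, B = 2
R1 and R2 are in series across V1 (node 0 → node 1 → node 2), and the output A–B is taken across R2, so this is a voltage divider.
Series current: I = V1/(R1 + R2) = 10/(16 + 10) = 10/26 = 0.3846 A
V_R2 = I × R2 = V1 × R2/(R1 + R2) = 10 × 10/26 = 3.846 V

Final answer: 3.846 V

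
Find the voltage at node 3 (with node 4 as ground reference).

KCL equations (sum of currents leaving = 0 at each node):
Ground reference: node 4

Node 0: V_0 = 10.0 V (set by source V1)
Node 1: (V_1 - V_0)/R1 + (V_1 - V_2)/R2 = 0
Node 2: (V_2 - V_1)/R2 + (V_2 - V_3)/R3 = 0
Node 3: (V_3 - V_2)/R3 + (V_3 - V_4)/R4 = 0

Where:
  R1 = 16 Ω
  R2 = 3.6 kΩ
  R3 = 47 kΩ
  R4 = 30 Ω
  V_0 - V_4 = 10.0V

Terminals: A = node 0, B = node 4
Nodal analysis, taking node 4 as the 0 V reference.
Source V1 fixes V_0 = 10 V.
KCL at each unknown node (sum of currents leaving = 0; resistances in Ω):
  Node 1: (V_1 - 10)/16 + (V_1 - V_2)/3600 = 0
  Node 2: (V_2 - V_1)/3600 + (V_2 - V_3)/47000 = 0
  Node 3: (V_3 - V_2)/47000 + (V_3 - 0)/30 = 0
Collecting terms (coefficients in siemens):
  0.06278·V_1 - 0.0002778·V_2 = 0.625
  0.0002991·V_2 - 0.0002778·V_1 - 0.00002128·V_3 = 0
  0.03335·V_3 - 0.00002128·V_2 = 0
Solving these 3 simultaneous equations (Gaussian elimination) gives:
  V_1 = 9.997 V, V_2 = 9.286 V, V_3 = 0.005923 V
The requested potential is V_3 = 0.005923 V.

Final answer: V_3 = 0.005923 V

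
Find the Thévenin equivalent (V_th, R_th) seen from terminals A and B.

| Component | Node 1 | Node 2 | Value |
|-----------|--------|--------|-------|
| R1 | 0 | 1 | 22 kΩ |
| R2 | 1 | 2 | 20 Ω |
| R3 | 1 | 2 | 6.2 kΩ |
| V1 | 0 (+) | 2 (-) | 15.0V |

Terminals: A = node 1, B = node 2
Step 1 — V_th is the open-circuit voltage V_A - V_B (nothing connected across the terminals).
Nodal analysis, taking node 2 as the 0 V reference.
Source V1 fixes V_0 = 15 V.
KCL at each unknown node (sum of currents leaving = 0; resistances in Ω):
  Node 1: (V_1 - 15)/22000 + (V_1 - 0)/20 + (V_1 - 0)/6200 = 0
Collecting terms: 0.05021 × V_1 = 0.0006818  =>  V_1 = 0.01358 V
V_th = V_1 - V_2 = 0.01358 - 0 = 0.01358 V
Step 2 — R_th: zero the source — replace V1 by a short circuit (node 2 merges into node 0) — and find the resistance seen between A (node 1) and B (node 0).
Reduce the network between node 1 (A) and node 0 (B) by series/parallel combination:
  Rp1 = R1 ‖ R2 ‖ R3 (parallel, all between nodes 0 and 1) = 1/(1/22000 + 1/20 + 1/6200) = 19.92 Ω
R_th = 19.92 Ω

Final answer: V_th = 0.01358 V, R_th = 19.92 Ω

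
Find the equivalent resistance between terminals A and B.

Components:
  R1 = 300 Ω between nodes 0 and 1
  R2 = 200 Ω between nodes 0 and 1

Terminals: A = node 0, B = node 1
Reduce the network between node 0 (A) and node 1 (B) by series/parallel combination:
  Rp1 = R1 ‖ R2 (parallel, both between nodes 0 and 1) = 1/(1/300 + 1/200) = 120 Ω
R_eq = 120 Ω

Final answer: 120 Ω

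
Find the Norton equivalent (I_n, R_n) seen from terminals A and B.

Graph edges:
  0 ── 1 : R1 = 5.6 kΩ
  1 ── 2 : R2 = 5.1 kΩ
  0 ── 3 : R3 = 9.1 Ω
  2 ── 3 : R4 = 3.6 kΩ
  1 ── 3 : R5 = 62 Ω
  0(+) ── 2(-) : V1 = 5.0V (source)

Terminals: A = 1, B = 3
Find the Thévenin equivalent first; then I_n = V_th/R_th and R_n = R_th.
Step 1 — V_th is the open-circuit voltage V_A - V_B (nothing connected across the terminals).
Nodal analysis, taking node 2 as the 0 V reference.
Source V1 fixes V_0 = 5 V.
KCL at each unknown node (sum of currents leaving = 0; resistances in Ω):
  Node 1: (V_1 - 5)/5600 + (V_1 - 0)/5100 + (V_1 - V_3)/62 = 0
  Node 3: (V_3 - 5)/9.1 + (V_3 - 0)/3600 + (V_3 - V_1)/62 = 0
Collecting terms (coefficients in siemens):
  0.0165·V_1 - 0.01613·V_3 = 0.0008929
  0.1263·V_3 - 0.01613·V_1 = 0.5495
Determinant D = (0.0165)(0.1263) - (-0.01613)(-0.01613) = 0.001824
V_1 = [(0.0008929)(0.1263) - (-0.01613)(0.5495)]/D = 4.92 V
V_3 = [(0.0165)(0.5495) - (0.0008929)(-0.01613)]/D = 4.979 V
V_th = V_1 - V_3 = 4.92 - 4.979 = -0.05892 V
Step 2 — R_th: zero the source — replace V1 by a short circuit (node 2 merges into node 0) — and find the resistance seen between A (node 1) and B (node 3).
Reduce the network between node 1 (A) and node 3 (B) by series/parallel combination:
  Rp1 = R1 ‖ R2 (parallel, both between nodes 0 and 1) = 1/(1/5600 + 1/5100) = 2669 Ω
  Rp2 = R3 ‖ R4 (parallel, both between nodes 0 and 3) = 1/(1/9.1 + 1/3600) = 9.077 Ω
  Rs1 = Rp1 + Rp2 (series, joined only at node 0) = 2669 + 9.077 = 2678 Ω
  Rp3 = R5 ‖ Rs1 (parallel, both between nodes 1 and 3) = 1/(1/62 + 1/2678) = 60.6 Ω
R_th = 60.6 Ω
I_n = V_th/R_th = -0.05892/60.6 = -0.0009724 A, and R_n = R_th = 60.6 Ω

Final answer: I_n = -0.0009724 A, R_n = 60.6 Ω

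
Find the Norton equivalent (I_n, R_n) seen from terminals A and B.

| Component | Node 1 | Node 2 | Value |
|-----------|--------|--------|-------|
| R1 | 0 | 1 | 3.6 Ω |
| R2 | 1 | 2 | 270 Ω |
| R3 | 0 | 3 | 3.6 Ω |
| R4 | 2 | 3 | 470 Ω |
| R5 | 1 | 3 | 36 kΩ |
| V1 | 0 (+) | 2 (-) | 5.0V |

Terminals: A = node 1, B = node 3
Find the Thévenin equivalent first; then I_n = V_th/R_th and R_n = R_th.
Step 1 — V_th is the open-circuit voltage V_A - V_B (nothing connected across the terminals).
Nodal analysis, taking node 2 as the 0 V reference.
Source V1 fixes V_0 = 5 V.
KCL at each unknown node (sum of currents leaving = 0; resistances in Ω):
  Node 1: (V_1 - 5)/3.6 + (V_1 - 0)/270 + (V_1 - V_3)/36000 = 0
  Node 3: (V_3 - 5)/3.6 + (V_3 - 0)/470 + (V_3 - V_1)/36000 = 0
Collecting terms (coefficients in siemens):
  0.2815·V_1 - 0.00002778·V_3 = 1.389
  0.2799·V_3 - 0.00002778·V_1 = 1.389
Determinant D = (0.2815)(0.2799) - (-0.00002778)(-0.00002778) = 0.0788
V_1 = [(1.389)(0.2799) - (-0.00002778)(1.389)]/D = 4.934 V
V_3 = [(0.2815)(1.389) - (1.389)(-0.00002778)]/D = 4.962 V
V_th = V_1 - V_3 = 4.934 - 4.962 = -0.02778 V
Step 2 — R_th: zero the source — replace V1 by a short circuit (node 2 merges into node 0) — and find the resistance seen between A (node 1) and B (node 3).
Reduce the network between node 1 (A) and node 3 (B) by series/parallel combination:
  Rp1 = R1 ‖ R2 (parallel, both between nodes 0 and 1) = 1/(1/3.6 + 1/270) = 3.553 Ω
  Rp2 = R3 ‖ R4 (parallel, both between nodes 0 and 3) = 1/(1/3.6 + 1/470) = 3.573 Ω
  Rs1 = Rp1 + Rp2 (series, joined only at node 0) = 3.553 + 3.573 = 7.125 Ω
  Rp3 = R5 ‖ Rs1 (parallel, both between nodes 1 and 3) = 1/(1/36000 + 1/7.125) = 7.124 Ω
R_th = 7.124 Ω
I_n = V_th/R_th = -0.02778/7.124 = -0.003899 A, and R_n = R_th = 7.124 Ω

Final answer: I_n = -0.003899 A, R_n = 7.124 Ω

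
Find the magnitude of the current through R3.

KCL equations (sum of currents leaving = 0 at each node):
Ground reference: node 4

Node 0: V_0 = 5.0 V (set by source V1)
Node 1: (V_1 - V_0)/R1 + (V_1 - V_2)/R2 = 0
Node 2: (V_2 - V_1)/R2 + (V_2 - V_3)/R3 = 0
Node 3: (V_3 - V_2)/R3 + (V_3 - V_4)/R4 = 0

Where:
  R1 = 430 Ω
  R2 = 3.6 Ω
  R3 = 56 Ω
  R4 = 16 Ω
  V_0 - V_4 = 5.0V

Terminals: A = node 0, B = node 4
Nodal analysis, taking node 4 as the 0 V reference.
Source V1 fixes V_0 = 5 V.
KCL at each unknown node (sum of currents leaving = 0; resistances in Ω):
  Node 1: (V_1 - 5)/430 + (V_1 - V_2)/3.6 = 0
  Node 2: (V_2 - V_1)/3.6 + (V_2 - V_3)/56 = 0
  Node 3: (V_3 - V_2)/56 + (V_3 - 0)/16 = 0
Collecting terms (coefficients in siemens):
  0.2801·V_1 - 0.2778·V_2 = 0.01163
  0.2956·V_2 - 0.2778·V_1 - 0.01786·V_3 = 0
  0.08036·V_3 - 0.01786·V_2 = 0
Solving these 3 simultaneous equations (Gaussian elimination) gives:
  V_1 = 0.7476 V, V_2 = 0.712 V, V_3 = 0.1582 V
I_R3 = (V_2 - V_3)/R3 = (0.712 - 0.1582)/56 = 0.009889 A
|I_R3| = 0.009889 A

Final answer: |I_R3| = 0.009889 A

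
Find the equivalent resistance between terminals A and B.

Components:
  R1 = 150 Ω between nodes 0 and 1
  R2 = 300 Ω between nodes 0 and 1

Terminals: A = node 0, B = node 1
Reduce the network between node 0 (A) and node 1 (B) by series/parallel combination:
  Rp1 = R1 ‖ R2 (parallel, both between nodes 0 and 1) = 1/(1/150 + 1/300) = 100 Ω
R_eq = 100 Ω

Final answer: 100 Ω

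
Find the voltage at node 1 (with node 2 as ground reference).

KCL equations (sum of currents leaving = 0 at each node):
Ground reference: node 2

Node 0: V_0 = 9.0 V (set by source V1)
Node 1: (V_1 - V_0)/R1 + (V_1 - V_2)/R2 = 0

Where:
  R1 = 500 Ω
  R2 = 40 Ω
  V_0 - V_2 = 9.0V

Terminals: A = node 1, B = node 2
Nodal analysis, taking node 2 as the 0 V reference.
Source V1 fixes V_0 = 9 V.
KCL at each unknown node (sum of currents leaving = 0; resistances in Ω):
  Node 1: (V_1 - 9)/500 + (V_1 - 0)/40 = 0
Collecting terms: 0.027 × V_1 = 0.018  =>  V_1 = 0.6667 V
The requested potential is V_1 = 0.6667 V.

Final answer: V_1 = 0.6667 V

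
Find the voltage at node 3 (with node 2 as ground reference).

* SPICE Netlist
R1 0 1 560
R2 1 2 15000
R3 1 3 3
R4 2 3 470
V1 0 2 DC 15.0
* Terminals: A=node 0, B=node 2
Nodal analysis, taking node 2 as the 0 V reference.
Source V1 fixes V_0 = 15 V.
KCL at each unknown node (sum of currents leaving = 0; resistances in Ω):
  Node 1: (V_1 - 15)/560 + (V_1 - 0)/15000 + (V_1 - V_3)/3 = 0
  Node 3: (V_3 - V_1)/3 + (V_3 - 0)/470 = 0
Collecting terms (coefficients in siemens):
  0.3352·V_1 - 0.3333·V_3 = 0.02679
  0.3355·V_3 - 0.3333·V_1 = 0
Determinant D = (0.3352)(0.3355) - (-0.3333)(-0.3333) = 0.001331
V_1 = [(0.02679)(0.3355) - (-0.3333)(0)]/D = 6.753 V
V_3 = [(0.3352)(0) - (0.02679)(-0.3333)]/D = 6.71 V
The requested potential is V_3 = 6.71 V.

Final answer: V_3 = 6.71 V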